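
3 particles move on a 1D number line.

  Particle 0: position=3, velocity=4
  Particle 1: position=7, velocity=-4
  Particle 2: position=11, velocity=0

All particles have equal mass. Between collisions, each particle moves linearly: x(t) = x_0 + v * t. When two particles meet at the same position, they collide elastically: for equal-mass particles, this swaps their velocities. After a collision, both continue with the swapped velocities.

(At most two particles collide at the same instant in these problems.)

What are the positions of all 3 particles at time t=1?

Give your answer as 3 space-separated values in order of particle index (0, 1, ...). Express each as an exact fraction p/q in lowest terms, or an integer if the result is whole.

Collision at t=1/2: particles 0 and 1 swap velocities; positions: p0=5 p1=5 p2=11; velocities now: v0=-4 v1=4 v2=0
Advance to t=1 (no further collisions before then); velocities: v0=-4 v1=4 v2=0; positions = 3 7 11

Answer: 3 7 11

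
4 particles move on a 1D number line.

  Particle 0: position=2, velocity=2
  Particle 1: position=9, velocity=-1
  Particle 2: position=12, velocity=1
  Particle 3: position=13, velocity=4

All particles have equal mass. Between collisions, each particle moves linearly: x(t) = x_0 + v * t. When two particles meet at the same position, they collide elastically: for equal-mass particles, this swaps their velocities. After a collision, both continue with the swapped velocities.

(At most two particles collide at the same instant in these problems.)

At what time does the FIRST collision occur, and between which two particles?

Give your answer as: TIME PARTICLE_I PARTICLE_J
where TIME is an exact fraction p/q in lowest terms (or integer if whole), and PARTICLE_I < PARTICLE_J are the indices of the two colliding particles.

Pair (0,1): pos 2,9 vel 2,-1 -> gap=7, closing at 3/unit, collide at t=7/3
Pair (1,2): pos 9,12 vel -1,1 -> not approaching (rel speed -2 <= 0)
Pair (2,3): pos 12,13 vel 1,4 -> not approaching (rel speed -3 <= 0)
Earliest collision: t=7/3 between 0 and 1

Answer: 7/3 0 1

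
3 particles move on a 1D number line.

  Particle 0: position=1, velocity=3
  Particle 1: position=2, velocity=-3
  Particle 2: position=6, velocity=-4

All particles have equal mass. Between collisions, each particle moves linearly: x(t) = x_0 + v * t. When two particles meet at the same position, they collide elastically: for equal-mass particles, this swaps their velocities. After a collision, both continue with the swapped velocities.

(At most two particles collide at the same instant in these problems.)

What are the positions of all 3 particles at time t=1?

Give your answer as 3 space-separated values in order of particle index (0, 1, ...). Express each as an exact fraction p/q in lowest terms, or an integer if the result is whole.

Answer: -1 2 4

Derivation:
Collision at t=1/6: particles 0 and 1 swap velocities; positions: p0=3/2 p1=3/2 p2=16/3; velocities now: v0=-3 v1=3 v2=-4
Collision at t=5/7: particles 1 and 2 swap velocities; positions: p0=-1/7 p1=22/7 p2=22/7; velocities now: v0=-3 v1=-4 v2=3
Advance to t=1 (no further collisions before then); velocities: v0=-3 v1=-4 v2=3; positions = -1 2 4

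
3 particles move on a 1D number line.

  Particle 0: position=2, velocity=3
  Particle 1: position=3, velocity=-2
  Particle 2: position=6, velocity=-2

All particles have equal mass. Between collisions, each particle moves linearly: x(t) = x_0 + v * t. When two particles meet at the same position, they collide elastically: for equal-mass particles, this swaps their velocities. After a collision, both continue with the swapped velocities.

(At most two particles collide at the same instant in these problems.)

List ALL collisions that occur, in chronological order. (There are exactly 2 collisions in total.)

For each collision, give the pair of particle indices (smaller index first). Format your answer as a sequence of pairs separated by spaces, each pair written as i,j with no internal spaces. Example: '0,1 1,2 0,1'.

Answer: 0,1 1,2

Derivation:
Collision at t=1/5: particles 0 and 1 swap velocities; positions: p0=13/5 p1=13/5 p2=28/5; velocities now: v0=-2 v1=3 v2=-2
Collision at t=4/5: particles 1 and 2 swap velocities; positions: p0=7/5 p1=22/5 p2=22/5; velocities now: v0=-2 v1=-2 v2=3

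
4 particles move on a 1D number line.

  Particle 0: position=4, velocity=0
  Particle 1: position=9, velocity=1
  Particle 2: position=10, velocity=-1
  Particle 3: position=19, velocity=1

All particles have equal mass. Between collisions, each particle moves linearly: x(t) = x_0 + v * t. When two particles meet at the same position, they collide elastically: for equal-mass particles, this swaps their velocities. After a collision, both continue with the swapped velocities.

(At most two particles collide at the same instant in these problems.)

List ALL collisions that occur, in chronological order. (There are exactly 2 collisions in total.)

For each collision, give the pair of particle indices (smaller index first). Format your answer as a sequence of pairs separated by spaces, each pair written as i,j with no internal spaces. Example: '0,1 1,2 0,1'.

Answer: 1,2 0,1

Derivation:
Collision at t=1/2: particles 1 and 2 swap velocities; positions: p0=4 p1=19/2 p2=19/2 p3=39/2; velocities now: v0=0 v1=-1 v2=1 v3=1
Collision at t=6: particles 0 and 1 swap velocities; positions: p0=4 p1=4 p2=15 p3=25; velocities now: v0=-1 v1=0 v2=1 v3=1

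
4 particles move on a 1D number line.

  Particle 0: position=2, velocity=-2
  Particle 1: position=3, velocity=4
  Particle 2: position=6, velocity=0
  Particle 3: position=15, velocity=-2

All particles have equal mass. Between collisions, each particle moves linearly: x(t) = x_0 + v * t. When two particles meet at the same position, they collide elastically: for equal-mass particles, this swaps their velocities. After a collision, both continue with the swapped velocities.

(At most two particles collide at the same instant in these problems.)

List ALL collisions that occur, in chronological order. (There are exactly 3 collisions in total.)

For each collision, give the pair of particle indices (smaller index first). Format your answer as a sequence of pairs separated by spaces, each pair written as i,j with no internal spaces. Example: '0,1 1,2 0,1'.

Collision at t=3/4: particles 1 and 2 swap velocities; positions: p0=1/2 p1=6 p2=6 p3=27/2; velocities now: v0=-2 v1=0 v2=4 v3=-2
Collision at t=2: particles 2 and 3 swap velocities; positions: p0=-2 p1=6 p2=11 p3=11; velocities now: v0=-2 v1=0 v2=-2 v3=4
Collision at t=9/2: particles 1 and 2 swap velocities; positions: p0=-7 p1=6 p2=6 p3=21; velocities now: v0=-2 v1=-2 v2=0 v3=4

Answer: 1,2 2,3 1,2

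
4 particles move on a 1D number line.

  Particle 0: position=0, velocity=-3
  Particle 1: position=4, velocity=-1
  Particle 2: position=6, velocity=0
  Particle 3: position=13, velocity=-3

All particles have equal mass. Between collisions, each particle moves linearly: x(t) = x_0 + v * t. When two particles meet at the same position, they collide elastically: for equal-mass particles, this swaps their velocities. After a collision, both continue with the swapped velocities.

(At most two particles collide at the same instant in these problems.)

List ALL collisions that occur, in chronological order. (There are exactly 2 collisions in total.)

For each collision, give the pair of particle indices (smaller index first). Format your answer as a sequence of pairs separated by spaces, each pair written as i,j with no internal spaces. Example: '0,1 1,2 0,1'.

Collision at t=7/3: particles 2 and 3 swap velocities; positions: p0=-7 p1=5/3 p2=6 p3=6; velocities now: v0=-3 v1=-1 v2=-3 v3=0
Collision at t=9/2: particles 1 and 2 swap velocities; positions: p0=-27/2 p1=-1/2 p2=-1/2 p3=6; velocities now: v0=-3 v1=-3 v2=-1 v3=0

Answer: 2,3 1,2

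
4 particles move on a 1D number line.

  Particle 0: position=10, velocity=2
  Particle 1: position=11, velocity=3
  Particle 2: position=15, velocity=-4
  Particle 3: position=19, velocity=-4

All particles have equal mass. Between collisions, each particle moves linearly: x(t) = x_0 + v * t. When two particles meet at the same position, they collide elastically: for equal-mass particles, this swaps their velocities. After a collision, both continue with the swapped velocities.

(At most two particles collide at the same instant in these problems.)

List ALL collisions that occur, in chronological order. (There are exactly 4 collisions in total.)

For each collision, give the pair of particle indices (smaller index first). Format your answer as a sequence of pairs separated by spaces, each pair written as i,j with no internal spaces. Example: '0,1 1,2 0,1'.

Answer: 1,2 0,1 2,3 1,2

Derivation:
Collision at t=4/7: particles 1 and 2 swap velocities; positions: p0=78/7 p1=89/7 p2=89/7 p3=117/7; velocities now: v0=2 v1=-4 v2=3 v3=-4
Collision at t=5/6: particles 0 and 1 swap velocities; positions: p0=35/3 p1=35/3 p2=27/2 p3=47/3; velocities now: v0=-4 v1=2 v2=3 v3=-4
Collision at t=8/7: particles 2 and 3 swap velocities; positions: p0=73/7 p1=86/7 p2=101/7 p3=101/7; velocities now: v0=-4 v1=2 v2=-4 v3=3
Collision at t=3/2: particles 1 and 2 swap velocities; positions: p0=9 p1=13 p2=13 p3=31/2; velocities now: v0=-4 v1=-4 v2=2 v3=3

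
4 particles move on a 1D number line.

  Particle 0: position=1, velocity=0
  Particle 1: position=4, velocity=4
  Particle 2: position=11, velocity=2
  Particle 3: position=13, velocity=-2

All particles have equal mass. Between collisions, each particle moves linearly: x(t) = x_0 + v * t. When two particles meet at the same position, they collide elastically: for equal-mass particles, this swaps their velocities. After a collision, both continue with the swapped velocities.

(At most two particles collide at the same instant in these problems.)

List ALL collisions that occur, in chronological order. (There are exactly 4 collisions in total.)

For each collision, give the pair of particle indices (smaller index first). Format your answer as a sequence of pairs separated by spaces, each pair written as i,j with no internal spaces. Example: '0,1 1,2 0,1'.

Collision at t=1/2: particles 2 and 3 swap velocities; positions: p0=1 p1=6 p2=12 p3=12; velocities now: v0=0 v1=4 v2=-2 v3=2
Collision at t=3/2: particles 1 and 2 swap velocities; positions: p0=1 p1=10 p2=10 p3=14; velocities now: v0=0 v1=-2 v2=4 v3=2
Collision at t=7/2: particles 2 and 3 swap velocities; positions: p0=1 p1=6 p2=18 p3=18; velocities now: v0=0 v1=-2 v2=2 v3=4
Collision at t=6: particles 0 and 1 swap velocities; positions: p0=1 p1=1 p2=23 p3=28; velocities now: v0=-2 v1=0 v2=2 v3=4

Answer: 2,3 1,2 2,3 0,1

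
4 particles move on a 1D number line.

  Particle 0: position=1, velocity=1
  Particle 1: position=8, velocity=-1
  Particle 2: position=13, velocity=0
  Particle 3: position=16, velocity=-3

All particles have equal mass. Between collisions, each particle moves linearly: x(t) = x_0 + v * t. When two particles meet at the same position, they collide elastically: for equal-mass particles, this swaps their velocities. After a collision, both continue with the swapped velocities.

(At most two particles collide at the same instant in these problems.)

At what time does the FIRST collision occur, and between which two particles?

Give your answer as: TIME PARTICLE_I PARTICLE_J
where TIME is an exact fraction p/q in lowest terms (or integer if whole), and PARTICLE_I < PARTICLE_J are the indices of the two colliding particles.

Answer: 1 2 3

Derivation:
Pair (0,1): pos 1,8 vel 1,-1 -> gap=7, closing at 2/unit, collide at t=7/2
Pair (1,2): pos 8,13 vel -1,0 -> not approaching (rel speed -1 <= 0)
Pair (2,3): pos 13,16 vel 0,-3 -> gap=3, closing at 3/unit, collide at t=1
Earliest collision: t=1 between 2 and 3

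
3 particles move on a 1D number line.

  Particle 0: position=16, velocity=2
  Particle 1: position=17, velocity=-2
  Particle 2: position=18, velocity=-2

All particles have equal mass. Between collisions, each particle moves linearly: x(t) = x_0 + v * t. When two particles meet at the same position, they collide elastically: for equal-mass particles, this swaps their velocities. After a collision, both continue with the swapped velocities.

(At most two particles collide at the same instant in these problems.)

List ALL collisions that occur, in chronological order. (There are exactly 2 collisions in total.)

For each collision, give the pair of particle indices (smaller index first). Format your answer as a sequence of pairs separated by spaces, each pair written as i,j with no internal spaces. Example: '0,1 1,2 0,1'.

Answer: 0,1 1,2

Derivation:
Collision at t=1/4: particles 0 and 1 swap velocities; positions: p0=33/2 p1=33/2 p2=35/2; velocities now: v0=-2 v1=2 v2=-2
Collision at t=1/2: particles 1 and 2 swap velocities; positions: p0=16 p1=17 p2=17; velocities now: v0=-2 v1=-2 v2=2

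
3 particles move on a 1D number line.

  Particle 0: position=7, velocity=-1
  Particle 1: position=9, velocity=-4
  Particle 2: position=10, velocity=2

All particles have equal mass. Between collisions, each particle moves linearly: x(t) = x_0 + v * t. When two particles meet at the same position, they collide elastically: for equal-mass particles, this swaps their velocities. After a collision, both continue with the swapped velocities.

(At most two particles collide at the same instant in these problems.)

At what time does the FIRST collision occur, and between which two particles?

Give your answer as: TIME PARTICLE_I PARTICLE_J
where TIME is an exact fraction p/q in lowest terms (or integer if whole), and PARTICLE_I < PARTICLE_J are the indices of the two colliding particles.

Answer: 2/3 0 1

Derivation:
Pair (0,1): pos 7,9 vel -1,-4 -> gap=2, closing at 3/unit, collide at t=2/3
Pair (1,2): pos 9,10 vel -4,2 -> not approaching (rel speed -6 <= 0)
Earliest collision: t=2/3 between 0 and 1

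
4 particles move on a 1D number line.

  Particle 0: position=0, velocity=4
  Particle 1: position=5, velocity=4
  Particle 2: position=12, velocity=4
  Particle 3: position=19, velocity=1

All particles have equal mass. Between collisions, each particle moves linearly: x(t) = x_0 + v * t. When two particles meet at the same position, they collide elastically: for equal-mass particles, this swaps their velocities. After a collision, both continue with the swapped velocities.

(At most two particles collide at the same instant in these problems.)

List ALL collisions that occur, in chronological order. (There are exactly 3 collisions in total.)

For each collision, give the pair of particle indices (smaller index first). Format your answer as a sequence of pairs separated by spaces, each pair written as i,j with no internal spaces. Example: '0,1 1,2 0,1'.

Answer: 2,3 1,2 0,1

Derivation:
Collision at t=7/3: particles 2 and 3 swap velocities; positions: p0=28/3 p1=43/3 p2=64/3 p3=64/3; velocities now: v0=4 v1=4 v2=1 v3=4
Collision at t=14/3: particles 1 and 2 swap velocities; positions: p0=56/3 p1=71/3 p2=71/3 p3=92/3; velocities now: v0=4 v1=1 v2=4 v3=4
Collision at t=19/3: particles 0 and 1 swap velocities; positions: p0=76/3 p1=76/3 p2=91/3 p3=112/3; velocities now: v0=1 v1=4 v2=4 v3=4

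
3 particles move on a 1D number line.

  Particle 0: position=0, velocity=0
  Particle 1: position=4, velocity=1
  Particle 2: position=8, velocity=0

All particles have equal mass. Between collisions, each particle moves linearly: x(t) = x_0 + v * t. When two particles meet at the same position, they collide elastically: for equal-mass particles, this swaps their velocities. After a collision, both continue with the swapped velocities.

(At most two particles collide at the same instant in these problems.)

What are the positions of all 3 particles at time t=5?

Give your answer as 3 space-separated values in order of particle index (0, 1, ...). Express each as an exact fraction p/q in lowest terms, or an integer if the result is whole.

Answer: 0 8 9

Derivation:
Collision at t=4: particles 1 and 2 swap velocities; positions: p0=0 p1=8 p2=8; velocities now: v0=0 v1=0 v2=1
Advance to t=5 (no further collisions before then); velocities: v0=0 v1=0 v2=1; positions = 0 8 9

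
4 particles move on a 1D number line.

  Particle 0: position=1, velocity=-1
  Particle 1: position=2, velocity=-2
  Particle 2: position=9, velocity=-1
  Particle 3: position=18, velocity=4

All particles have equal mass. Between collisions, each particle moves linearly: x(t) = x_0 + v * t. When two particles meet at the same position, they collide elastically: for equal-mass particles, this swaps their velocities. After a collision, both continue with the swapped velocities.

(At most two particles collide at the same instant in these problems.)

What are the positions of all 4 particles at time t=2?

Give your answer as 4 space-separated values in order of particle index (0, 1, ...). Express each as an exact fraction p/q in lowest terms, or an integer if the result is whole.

Collision at t=1: particles 0 and 1 swap velocities; positions: p0=0 p1=0 p2=8 p3=22; velocities now: v0=-2 v1=-1 v2=-1 v3=4
Advance to t=2 (no further collisions before then); velocities: v0=-2 v1=-1 v2=-1 v3=4; positions = -2 -1 7 26

Answer: -2 -1 7 26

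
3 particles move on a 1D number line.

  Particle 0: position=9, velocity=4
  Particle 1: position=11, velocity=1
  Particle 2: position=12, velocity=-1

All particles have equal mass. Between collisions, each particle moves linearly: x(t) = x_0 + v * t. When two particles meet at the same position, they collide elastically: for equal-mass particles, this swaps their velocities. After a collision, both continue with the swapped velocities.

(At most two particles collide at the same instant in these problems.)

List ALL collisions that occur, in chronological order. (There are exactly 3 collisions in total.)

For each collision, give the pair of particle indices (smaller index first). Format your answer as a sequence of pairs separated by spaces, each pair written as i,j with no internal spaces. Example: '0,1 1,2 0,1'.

Answer: 1,2 0,1 1,2

Derivation:
Collision at t=1/2: particles 1 and 2 swap velocities; positions: p0=11 p1=23/2 p2=23/2; velocities now: v0=4 v1=-1 v2=1
Collision at t=3/5: particles 0 and 1 swap velocities; positions: p0=57/5 p1=57/5 p2=58/5; velocities now: v0=-1 v1=4 v2=1
Collision at t=2/3: particles 1 and 2 swap velocities; positions: p0=34/3 p1=35/3 p2=35/3; velocities now: v0=-1 v1=1 v2=4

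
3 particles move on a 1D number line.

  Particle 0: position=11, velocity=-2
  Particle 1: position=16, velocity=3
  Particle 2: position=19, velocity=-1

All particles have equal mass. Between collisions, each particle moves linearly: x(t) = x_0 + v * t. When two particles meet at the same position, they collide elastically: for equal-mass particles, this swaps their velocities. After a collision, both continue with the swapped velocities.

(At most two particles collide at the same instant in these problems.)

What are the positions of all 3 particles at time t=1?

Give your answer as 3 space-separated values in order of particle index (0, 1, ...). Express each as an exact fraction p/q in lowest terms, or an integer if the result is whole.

Collision at t=3/4: particles 1 and 2 swap velocities; positions: p0=19/2 p1=73/4 p2=73/4; velocities now: v0=-2 v1=-1 v2=3
Advance to t=1 (no further collisions before then); velocities: v0=-2 v1=-1 v2=3; positions = 9 18 19

Answer: 9 18 19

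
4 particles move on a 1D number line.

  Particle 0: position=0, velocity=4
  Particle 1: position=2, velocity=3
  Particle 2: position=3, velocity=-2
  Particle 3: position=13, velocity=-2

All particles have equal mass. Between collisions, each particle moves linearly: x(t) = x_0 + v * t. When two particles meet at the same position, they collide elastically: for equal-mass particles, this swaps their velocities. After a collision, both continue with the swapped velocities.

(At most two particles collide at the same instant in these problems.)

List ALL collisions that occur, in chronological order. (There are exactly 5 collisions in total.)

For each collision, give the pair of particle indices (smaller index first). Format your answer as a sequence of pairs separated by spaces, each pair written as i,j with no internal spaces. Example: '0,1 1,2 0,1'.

Collision at t=1/5: particles 1 and 2 swap velocities; positions: p0=4/5 p1=13/5 p2=13/5 p3=63/5; velocities now: v0=4 v1=-2 v2=3 v3=-2
Collision at t=1/2: particles 0 and 1 swap velocities; positions: p0=2 p1=2 p2=7/2 p3=12; velocities now: v0=-2 v1=4 v2=3 v3=-2
Collision at t=2: particles 1 and 2 swap velocities; positions: p0=-1 p1=8 p2=8 p3=9; velocities now: v0=-2 v1=3 v2=4 v3=-2
Collision at t=13/6: particles 2 and 3 swap velocities; positions: p0=-4/3 p1=17/2 p2=26/3 p3=26/3; velocities now: v0=-2 v1=3 v2=-2 v3=4
Collision at t=11/5: particles 1 and 2 swap velocities; positions: p0=-7/5 p1=43/5 p2=43/5 p3=44/5; velocities now: v0=-2 v1=-2 v2=3 v3=4

Answer: 1,2 0,1 1,2 2,3 1,2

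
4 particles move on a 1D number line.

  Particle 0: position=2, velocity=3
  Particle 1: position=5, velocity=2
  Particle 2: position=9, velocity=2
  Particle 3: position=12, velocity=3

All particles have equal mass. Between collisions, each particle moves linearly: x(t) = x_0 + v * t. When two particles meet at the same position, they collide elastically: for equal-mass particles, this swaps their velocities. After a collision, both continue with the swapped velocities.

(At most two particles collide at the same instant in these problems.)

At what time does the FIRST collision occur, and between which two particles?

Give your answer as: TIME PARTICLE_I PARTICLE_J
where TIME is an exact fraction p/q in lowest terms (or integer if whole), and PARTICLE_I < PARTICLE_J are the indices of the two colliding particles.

Answer: 3 0 1

Derivation:
Pair (0,1): pos 2,5 vel 3,2 -> gap=3, closing at 1/unit, collide at t=3
Pair (1,2): pos 5,9 vel 2,2 -> not approaching (rel speed 0 <= 0)
Pair (2,3): pos 9,12 vel 2,3 -> not approaching (rel speed -1 <= 0)
Earliest collision: t=3 between 0 and 1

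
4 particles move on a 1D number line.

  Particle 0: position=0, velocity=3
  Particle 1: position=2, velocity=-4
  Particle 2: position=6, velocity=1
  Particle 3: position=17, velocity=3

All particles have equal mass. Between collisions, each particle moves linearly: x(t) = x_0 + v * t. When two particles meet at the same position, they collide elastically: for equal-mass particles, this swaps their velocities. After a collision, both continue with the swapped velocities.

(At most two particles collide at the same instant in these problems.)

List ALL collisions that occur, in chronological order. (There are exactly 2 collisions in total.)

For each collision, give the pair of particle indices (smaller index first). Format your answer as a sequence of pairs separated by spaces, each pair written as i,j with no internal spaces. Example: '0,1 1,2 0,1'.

Collision at t=2/7: particles 0 and 1 swap velocities; positions: p0=6/7 p1=6/7 p2=44/7 p3=125/7; velocities now: v0=-4 v1=3 v2=1 v3=3
Collision at t=3: particles 1 and 2 swap velocities; positions: p0=-10 p1=9 p2=9 p3=26; velocities now: v0=-4 v1=1 v2=3 v3=3

Answer: 0,1 1,2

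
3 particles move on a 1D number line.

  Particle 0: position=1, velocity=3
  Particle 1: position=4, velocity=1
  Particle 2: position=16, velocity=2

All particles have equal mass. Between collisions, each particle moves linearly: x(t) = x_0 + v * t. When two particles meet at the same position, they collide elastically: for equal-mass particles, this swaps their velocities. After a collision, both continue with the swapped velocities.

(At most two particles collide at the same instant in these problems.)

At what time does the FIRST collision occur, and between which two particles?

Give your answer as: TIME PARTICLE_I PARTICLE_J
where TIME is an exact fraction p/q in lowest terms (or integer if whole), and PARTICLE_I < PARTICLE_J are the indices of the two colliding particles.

Pair (0,1): pos 1,4 vel 3,1 -> gap=3, closing at 2/unit, collide at t=3/2
Pair (1,2): pos 4,16 vel 1,2 -> not approaching (rel speed -1 <= 0)
Earliest collision: t=3/2 between 0 and 1

Answer: 3/2 0 1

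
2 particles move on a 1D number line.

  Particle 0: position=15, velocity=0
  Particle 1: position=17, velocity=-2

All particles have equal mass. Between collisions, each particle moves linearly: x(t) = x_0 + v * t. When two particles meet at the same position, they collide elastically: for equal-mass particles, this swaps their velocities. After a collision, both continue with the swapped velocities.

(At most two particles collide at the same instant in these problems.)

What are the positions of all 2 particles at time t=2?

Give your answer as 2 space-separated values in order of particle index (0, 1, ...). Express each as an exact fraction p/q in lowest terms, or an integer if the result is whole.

Collision at t=1: particles 0 and 1 swap velocities; positions: p0=15 p1=15; velocities now: v0=-2 v1=0
Advance to t=2 (no further collisions before then); velocities: v0=-2 v1=0; positions = 13 15

Answer: 13 15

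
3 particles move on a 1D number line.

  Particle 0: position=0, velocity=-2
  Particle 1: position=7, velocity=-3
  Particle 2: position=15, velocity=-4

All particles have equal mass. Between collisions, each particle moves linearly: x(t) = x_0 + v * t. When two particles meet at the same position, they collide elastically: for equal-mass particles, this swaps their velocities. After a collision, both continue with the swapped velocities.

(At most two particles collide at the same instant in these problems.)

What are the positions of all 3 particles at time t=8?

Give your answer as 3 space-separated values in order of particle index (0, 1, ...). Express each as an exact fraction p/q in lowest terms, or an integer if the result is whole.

Answer: -17 -17 -16

Derivation:
Collision at t=7: particles 0 and 1 swap velocities; positions: p0=-14 p1=-14 p2=-13; velocities now: v0=-3 v1=-2 v2=-4
Collision at t=15/2: particles 1 and 2 swap velocities; positions: p0=-31/2 p1=-15 p2=-15; velocities now: v0=-3 v1=-4 v2=-2
Collision at t=8: particles 0 and 1 swap velocities; positions: p0=-17 p1=-17 p2=-16; velocities now: v0=-4 v1=-3 v2=-2
Advance to t=8 (no further collisions before then); velocities: v0=-4 v1=-3 v2=-2; positions = -17 -17 -16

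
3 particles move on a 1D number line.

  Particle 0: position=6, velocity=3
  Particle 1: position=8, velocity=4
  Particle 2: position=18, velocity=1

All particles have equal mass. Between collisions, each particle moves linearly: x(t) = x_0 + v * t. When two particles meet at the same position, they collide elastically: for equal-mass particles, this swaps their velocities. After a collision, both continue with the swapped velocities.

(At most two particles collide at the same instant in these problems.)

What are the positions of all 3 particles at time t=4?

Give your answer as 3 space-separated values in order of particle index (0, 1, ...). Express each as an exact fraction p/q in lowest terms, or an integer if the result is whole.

Answer: 18 22 24

Derivation:
Collision at t=10/3: particles 1 and 2 swap velocities; positions: p0=16 p1=64/3 p2=64/3; velocities now: v0=3 v1=1 v2=4
Advance to t=4 (no further collisions before then); velocities: v0=3 v1=1 v2=4; positions = 18 22 24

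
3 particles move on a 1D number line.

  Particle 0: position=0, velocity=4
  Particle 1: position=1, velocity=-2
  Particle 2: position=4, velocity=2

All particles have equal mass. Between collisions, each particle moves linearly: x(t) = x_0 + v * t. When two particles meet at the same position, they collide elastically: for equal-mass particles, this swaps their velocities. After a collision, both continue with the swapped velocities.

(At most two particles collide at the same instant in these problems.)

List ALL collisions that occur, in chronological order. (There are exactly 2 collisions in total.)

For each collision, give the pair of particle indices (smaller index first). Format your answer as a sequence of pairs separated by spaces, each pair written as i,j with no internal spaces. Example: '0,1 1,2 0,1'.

Collision at t=1/6: particles 0 and 1 swap velocities; positions: p0=2/3 p1=2/3 p2=13/3; velocities now: v0=-2 v1=4 v2=2
Collision at t=2: particles 1 and 2 swap velocities; positions: p0=-3 p1=8 p2=8; velocities now: v0=-2 v1=2 v2=4

Answer: 0,1 1,2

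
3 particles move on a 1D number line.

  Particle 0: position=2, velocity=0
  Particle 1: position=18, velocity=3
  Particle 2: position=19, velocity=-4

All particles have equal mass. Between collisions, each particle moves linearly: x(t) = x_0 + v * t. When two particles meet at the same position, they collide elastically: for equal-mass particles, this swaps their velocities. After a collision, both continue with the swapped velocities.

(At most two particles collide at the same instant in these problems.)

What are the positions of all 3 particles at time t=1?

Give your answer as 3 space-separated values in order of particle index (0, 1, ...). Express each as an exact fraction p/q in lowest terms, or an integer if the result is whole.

Answer: 2 15 21

Derivation:
Collision at t=1/7: particles 1 and 2 swap velocities; positions: p0=2 p1=129/7 p2=129/7; velocities now: v0=0 v1=-4 v2=3
Advance to t=1 (no further collisions before then); velocities: v0=0 v1=-4 v2=3; positions = 2 15 21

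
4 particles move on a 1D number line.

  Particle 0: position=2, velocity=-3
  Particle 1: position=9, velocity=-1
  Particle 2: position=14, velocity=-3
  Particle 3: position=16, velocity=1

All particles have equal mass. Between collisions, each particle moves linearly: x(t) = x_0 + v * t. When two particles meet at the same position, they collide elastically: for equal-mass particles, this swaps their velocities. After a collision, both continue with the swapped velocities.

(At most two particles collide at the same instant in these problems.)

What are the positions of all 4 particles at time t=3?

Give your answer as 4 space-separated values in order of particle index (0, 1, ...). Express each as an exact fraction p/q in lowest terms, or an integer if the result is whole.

Answer: -7 5 6 19

Derivation:
Collision at t=5/2: particles 1 and 2 swap velocities; positions: p0=-11/2 p1=13/2 p2=13/2 p3=37/2; velocities now: v0=-3 v1=-3 v2=-1 v3=1
Advance to t=3 (no further collisions before then); velocities: v0=-3 v1=-3 v2=-1 v3=1; positions = -7 5 6 19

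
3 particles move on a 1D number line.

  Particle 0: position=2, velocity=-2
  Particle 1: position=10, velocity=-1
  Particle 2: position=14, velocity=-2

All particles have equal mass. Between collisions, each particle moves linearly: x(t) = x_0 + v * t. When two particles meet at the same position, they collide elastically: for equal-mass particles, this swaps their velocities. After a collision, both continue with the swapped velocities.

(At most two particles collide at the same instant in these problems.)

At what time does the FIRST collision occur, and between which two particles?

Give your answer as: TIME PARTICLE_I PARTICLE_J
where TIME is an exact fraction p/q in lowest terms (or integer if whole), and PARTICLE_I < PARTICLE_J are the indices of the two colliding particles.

Answer: 4 1 2

Derivation:
Pair (0,1): pos 2,10 vel -2,-1 -> not approaching (rel speed -1 <= 0)
Pair (1,2): pos 10,14 vel -1,-2 -> gap=4, closing at 1/unit, collide at t=4
Earliest collision: t=4 between 1 and 2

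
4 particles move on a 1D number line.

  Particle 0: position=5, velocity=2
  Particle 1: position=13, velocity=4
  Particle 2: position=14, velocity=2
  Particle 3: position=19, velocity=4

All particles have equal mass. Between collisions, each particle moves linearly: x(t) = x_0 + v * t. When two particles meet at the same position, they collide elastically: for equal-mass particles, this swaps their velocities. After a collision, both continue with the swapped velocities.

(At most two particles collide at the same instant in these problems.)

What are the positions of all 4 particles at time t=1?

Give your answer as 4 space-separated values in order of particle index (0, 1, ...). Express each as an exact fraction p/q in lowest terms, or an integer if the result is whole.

Collision at t=1/2: particles 1 and 2 swap velocities; positions: p0=6 p1=15 p2=15 p3=21; velocities now: v0=2 v1=2 v2=4 v3=4
Advance to t=1 (no further collisions before then); velocities: v0=2 v1=2 v2=4 v3=4; positions = 7 16 17 23

Answer: 7 16 17 23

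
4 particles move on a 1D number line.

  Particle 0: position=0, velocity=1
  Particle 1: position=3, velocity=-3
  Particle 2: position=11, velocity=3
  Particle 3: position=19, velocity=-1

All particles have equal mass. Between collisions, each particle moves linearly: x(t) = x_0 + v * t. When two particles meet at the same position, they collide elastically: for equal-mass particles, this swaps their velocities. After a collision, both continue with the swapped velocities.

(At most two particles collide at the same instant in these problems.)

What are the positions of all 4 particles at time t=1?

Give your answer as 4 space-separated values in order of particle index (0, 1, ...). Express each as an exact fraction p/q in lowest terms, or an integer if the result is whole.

Collision at t=3/4: particles 0 and 1 swap velocities; positions: p0=3/4 p1=3/4 p2=53/4 p3=73/4; velocities now: v0=-3 v1=1 v2=3 v3=-1
Advance to t=1 (no further collisions before then); velocities: v0=-3 v1=1 v2=3 v3=-1; positions = 0 1 14 18

Answer: 0 1 14 18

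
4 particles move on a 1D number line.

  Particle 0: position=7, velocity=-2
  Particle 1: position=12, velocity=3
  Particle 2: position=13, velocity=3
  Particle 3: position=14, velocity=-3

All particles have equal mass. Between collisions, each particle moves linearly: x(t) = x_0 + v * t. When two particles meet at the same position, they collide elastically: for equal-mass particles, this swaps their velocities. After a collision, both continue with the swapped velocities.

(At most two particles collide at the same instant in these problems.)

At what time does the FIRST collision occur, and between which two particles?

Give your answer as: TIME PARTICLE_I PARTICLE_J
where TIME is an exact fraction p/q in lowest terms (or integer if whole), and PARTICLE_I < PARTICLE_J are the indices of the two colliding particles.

Answer: 1/6 2 3

Derivation:
Pair (0,1): pos 7,12 vel -2,3 -> not approaching (rel speed -5 <= 0)
Pair (1,2): pos 12,13 vel 3,3 -> not approaching (rel speed 0 <= 0)
Pair (2,3): pos 13,14 vel 3,-3 -> gap=1, closing at 6/unit, collide at t=1/6
Earliest collision: t=1/6 between 2 and 3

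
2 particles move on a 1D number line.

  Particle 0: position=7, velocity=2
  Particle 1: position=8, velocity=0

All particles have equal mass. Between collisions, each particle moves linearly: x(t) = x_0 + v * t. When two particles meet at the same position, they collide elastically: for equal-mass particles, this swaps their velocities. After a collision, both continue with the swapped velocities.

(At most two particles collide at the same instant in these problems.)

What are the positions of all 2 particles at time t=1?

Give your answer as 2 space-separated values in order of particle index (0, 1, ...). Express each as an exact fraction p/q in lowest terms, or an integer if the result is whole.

Collision at t=1/2: particles 0 and 1 swap velocities; positions: p0=8 p1=8; velocities now: v0=0 v1=2
Advance to t=1 (no further collisions before then); velocities: v0=0 v1=2; positions = 8 9

Answer: 8 9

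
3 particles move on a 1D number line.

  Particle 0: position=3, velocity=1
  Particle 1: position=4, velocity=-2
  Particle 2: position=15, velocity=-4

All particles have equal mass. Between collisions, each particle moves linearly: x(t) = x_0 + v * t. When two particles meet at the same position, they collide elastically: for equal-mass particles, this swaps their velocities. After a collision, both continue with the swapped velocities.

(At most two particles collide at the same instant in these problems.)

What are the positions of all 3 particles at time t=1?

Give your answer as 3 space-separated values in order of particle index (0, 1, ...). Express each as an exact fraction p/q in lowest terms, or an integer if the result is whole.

Collision at t=1/3: particles 0 and 1 swap velocities; positions: p0=10/3 p1=10/3 p2=41/3; velocities now: v0=-2 v1=1 v2=-4
Advance to t=1 (no further collisions before then); velocities: v0=-2 v1=1 v2=-4; positions = 2 4 11

Answer: 2 4 11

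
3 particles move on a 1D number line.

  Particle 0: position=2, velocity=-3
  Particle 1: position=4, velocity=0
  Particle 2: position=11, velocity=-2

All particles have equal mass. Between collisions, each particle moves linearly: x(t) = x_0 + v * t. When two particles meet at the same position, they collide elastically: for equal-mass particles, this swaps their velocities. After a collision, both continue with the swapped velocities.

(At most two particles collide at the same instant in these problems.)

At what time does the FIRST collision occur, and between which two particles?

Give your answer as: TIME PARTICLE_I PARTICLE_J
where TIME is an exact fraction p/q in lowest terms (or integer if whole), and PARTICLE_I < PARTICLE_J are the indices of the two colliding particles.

Answer: 7/2 1 2

Derivation:
Pair (0,1): pos 2,4 vel -3,0 -> not approaching (rel speed -3 <= 0)
Pair (1,2): pos 4,11 vel 0,-2 -> gap=7, closing at 2/unit, collide at t=7/2
Earliest collision: t=7/2 between 1 and 2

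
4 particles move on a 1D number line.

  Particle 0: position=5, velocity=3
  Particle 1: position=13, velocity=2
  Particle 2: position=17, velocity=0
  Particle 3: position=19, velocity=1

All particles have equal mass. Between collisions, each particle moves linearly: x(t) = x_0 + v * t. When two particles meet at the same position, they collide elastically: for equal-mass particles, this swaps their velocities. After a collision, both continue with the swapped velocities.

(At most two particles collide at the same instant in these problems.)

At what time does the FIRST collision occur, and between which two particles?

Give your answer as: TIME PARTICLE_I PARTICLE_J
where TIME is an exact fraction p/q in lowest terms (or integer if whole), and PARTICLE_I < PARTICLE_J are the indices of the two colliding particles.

Answer: 2 1 2

Derivation:
Pair (0,1): pos 5,13 vel 3,2 -> gap=8, closing at 1/unit, collide at t=8
Pair (1,2): pos 13,17 vel 2,0 -> gap=4, closing at 2/unit, collide at t=2
Pair (2,3): pos 17,19 vel 0,1 -> not approaching (rel speed -1 <= 0)
Earliest collision: t=2 between 1 and 2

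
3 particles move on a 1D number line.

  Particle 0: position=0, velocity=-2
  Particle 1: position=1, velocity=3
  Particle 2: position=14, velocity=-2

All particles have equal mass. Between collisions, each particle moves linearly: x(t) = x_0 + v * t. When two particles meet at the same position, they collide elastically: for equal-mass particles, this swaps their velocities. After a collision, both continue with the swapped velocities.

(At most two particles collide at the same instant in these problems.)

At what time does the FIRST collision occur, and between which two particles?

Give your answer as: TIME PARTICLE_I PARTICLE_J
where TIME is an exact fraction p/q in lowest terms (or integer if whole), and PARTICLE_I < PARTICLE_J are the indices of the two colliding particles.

Pair (0,1): pos 0,1 vel -2,3 -> not approaching (rel speed -5 <= 0)
Pair (1,2): pos 1,14 vel 3,-2 -> gap=13, closing at 5/unit, collide at t=13/5
Earliest collision: t=13/5 between 1 and 2

Answer: 13/5 1 2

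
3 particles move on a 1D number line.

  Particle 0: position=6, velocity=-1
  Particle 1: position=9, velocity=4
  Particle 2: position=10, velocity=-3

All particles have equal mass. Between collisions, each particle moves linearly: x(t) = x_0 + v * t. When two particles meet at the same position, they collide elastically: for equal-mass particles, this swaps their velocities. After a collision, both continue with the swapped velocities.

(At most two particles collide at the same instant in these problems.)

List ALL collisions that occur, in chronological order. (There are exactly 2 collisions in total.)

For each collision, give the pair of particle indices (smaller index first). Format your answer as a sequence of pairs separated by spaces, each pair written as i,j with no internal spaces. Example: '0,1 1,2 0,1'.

Answer: 1,2 0,1

Derivation:
Collision at t=1/7: particles 1 and 2 swap velocities; positions: p0=41/7 p1=67/7 p2=67/7; velocities now: v0=-1 v1=-3 v2=4
Collision at t=2: particles 0 and 1 swap velocities; positions: p0=4 p1=4 p2=17; velocities now: v0=-3 v1=-1 v2=4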